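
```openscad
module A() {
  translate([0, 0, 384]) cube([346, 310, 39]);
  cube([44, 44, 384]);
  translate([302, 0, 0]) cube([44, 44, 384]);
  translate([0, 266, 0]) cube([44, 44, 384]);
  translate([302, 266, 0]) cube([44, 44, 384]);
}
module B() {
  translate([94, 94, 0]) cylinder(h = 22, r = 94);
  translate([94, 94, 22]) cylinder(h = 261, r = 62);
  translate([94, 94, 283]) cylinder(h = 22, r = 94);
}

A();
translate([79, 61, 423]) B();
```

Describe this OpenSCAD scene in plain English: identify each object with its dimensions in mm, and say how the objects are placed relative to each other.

A is a four-legged stool. The seat is a 346×310×39 mm slab whose top surface is at z = 423 mm; four square legs, each 44×44 mm in cross-section, run from the floor (z = 0) to the underside of the seat, each flush with a corner of the seat.

B is a spool: two coaxial disc flanges of radius 94 mm and thickness 22 mm, joined by a core cylinder of radius 62 mm and height 261 mm. The lower flange rests on z = 0 and the three cylinders share a vertical axis.

The spool is on top of the stool, centred.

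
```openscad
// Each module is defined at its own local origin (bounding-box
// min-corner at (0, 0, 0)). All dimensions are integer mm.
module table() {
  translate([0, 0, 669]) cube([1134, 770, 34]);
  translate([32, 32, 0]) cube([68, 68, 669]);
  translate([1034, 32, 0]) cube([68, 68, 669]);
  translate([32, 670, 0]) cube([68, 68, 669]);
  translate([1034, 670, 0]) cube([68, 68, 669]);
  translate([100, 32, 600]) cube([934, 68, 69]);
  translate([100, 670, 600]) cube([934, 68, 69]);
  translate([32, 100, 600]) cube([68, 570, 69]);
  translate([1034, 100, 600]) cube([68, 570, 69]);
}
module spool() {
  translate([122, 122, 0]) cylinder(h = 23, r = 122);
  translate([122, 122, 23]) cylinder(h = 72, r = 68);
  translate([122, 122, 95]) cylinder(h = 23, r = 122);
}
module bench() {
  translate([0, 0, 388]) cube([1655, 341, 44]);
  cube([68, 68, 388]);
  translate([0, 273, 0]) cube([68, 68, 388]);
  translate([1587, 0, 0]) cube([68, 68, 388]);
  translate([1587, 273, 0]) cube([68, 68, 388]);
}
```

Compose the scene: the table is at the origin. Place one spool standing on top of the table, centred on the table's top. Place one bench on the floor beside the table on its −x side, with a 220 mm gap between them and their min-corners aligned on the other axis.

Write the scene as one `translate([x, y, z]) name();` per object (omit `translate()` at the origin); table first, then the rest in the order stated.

table();
translate([445, 263, 703]) spool();
translate([-1875, 0, 0]) bench();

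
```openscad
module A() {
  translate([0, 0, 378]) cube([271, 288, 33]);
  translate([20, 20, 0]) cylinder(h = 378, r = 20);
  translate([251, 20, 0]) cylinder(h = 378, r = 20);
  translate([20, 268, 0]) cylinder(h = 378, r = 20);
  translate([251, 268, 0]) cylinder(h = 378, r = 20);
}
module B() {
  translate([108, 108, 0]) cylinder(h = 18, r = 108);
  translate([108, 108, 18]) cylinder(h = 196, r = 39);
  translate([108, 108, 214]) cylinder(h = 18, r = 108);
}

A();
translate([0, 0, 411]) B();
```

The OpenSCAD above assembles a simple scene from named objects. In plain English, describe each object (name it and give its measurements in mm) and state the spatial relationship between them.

A is a four-legged stool. The seat is 271×288 mm, 33 mm thick, top at z = 411 mm. It stands on four round legs, each 40 mm in diameter, from z = 0 to the seat underside, each leg's axis is inset half a diameter from the nearest pair of seat edges (so the leg's bounding box is flush with the corner).

B is a spool: two coaxial disc flanges of radius 108 mm and thickness 18 mm, joined by a core cylinder of radius 39 mm and height 196 mm. The lower flange rests on z = 0 and the three cylinders share a vertical axis.

The spool is on top of the stool.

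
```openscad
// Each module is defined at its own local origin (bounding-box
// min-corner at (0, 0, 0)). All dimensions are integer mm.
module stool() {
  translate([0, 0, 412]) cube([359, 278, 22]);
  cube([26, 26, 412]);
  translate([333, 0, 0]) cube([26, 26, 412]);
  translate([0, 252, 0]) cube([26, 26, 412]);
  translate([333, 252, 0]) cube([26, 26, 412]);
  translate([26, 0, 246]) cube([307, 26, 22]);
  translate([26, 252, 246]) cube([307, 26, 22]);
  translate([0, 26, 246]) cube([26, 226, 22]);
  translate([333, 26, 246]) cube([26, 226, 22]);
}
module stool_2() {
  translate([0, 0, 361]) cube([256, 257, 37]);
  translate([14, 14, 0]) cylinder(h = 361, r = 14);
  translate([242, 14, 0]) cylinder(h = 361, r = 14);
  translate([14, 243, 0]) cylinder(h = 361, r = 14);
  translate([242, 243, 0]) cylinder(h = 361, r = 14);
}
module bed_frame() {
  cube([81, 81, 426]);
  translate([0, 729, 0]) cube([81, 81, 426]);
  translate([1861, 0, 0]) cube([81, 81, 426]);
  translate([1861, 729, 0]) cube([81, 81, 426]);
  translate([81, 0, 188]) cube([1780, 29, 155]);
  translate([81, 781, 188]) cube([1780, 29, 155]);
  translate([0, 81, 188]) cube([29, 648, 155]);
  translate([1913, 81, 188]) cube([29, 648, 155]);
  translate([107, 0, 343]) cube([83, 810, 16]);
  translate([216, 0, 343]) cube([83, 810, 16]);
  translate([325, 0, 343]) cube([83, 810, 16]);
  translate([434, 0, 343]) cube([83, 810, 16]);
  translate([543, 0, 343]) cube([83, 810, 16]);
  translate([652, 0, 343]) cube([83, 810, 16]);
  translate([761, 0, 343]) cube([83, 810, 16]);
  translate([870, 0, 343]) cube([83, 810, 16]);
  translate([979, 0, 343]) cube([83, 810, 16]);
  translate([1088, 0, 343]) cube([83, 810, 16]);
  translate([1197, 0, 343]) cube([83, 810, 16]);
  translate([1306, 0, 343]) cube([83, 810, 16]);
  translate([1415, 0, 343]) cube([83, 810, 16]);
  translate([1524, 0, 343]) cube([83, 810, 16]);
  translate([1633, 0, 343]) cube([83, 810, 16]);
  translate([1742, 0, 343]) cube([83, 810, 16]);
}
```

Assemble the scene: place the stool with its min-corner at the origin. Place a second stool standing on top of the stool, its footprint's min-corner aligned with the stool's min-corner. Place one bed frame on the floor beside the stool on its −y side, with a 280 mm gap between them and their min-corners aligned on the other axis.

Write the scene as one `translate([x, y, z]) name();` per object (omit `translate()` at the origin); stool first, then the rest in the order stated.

stool();
translate([0, 0, 434]) stool_2();
translate([0, -1090, 0]) bed_frame();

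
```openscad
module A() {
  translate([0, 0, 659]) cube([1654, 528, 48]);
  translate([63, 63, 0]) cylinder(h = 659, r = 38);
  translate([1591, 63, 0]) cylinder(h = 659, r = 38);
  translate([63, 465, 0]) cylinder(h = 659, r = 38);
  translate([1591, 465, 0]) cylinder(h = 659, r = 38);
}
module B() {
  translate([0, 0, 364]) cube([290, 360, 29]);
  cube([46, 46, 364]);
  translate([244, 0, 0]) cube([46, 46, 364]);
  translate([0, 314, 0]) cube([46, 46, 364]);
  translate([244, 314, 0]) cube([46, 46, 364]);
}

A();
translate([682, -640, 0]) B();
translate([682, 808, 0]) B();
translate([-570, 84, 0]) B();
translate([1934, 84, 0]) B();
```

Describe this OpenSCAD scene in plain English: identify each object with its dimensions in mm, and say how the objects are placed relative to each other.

A is a rectangular dining table. The top is 1654×528×48 mm with its upper surface at z = 707 mm. It stands on four round legs of 76 mm diameter, each leg's bounding box inset 25 mm from the nearest pair of top edges, running from the floor to the underside of the top.

B is a four-legged stool. The seat is 290×360 mm, 29 mm thick, top at z = 393 mm. It stands on four square legs, each 46×46 mm in cross-section, from z = 0 to the seat underside, each flush with a corner of the seat.

Four stools sit around the table at the −y, +y, −x, +x sides.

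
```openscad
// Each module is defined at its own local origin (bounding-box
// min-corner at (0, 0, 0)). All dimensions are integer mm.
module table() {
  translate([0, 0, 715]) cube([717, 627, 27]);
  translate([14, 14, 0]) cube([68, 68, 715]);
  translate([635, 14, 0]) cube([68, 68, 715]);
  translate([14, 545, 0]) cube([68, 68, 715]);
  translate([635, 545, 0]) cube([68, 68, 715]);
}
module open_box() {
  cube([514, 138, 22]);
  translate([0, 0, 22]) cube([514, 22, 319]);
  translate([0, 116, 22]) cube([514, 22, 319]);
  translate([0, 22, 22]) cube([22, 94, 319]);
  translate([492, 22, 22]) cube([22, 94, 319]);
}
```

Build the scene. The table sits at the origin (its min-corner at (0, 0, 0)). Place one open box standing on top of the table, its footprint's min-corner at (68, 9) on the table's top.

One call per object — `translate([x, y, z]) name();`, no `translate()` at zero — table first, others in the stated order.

table();
translate([68, 9, 742]) open_box();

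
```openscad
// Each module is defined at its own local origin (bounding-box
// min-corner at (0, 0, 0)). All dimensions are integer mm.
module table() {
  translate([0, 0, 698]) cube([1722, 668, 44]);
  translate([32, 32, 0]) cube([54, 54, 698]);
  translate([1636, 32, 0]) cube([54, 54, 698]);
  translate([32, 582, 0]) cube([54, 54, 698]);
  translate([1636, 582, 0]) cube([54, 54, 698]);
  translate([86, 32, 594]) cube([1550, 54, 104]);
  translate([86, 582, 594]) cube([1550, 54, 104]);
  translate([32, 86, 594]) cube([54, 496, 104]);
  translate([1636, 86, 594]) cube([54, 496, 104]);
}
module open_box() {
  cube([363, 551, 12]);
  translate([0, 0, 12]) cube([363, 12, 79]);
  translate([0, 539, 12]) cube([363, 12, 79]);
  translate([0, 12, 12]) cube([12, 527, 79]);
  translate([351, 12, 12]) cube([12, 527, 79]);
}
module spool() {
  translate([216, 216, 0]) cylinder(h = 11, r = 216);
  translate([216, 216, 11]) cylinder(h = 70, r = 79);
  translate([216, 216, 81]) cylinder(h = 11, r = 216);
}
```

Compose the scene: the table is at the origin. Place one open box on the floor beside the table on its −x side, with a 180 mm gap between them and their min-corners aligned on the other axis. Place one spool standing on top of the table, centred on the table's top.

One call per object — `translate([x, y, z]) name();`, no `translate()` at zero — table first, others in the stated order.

table();
translate([-543, 0, 0]) open_box();
translate([645, 118, 742]) spool();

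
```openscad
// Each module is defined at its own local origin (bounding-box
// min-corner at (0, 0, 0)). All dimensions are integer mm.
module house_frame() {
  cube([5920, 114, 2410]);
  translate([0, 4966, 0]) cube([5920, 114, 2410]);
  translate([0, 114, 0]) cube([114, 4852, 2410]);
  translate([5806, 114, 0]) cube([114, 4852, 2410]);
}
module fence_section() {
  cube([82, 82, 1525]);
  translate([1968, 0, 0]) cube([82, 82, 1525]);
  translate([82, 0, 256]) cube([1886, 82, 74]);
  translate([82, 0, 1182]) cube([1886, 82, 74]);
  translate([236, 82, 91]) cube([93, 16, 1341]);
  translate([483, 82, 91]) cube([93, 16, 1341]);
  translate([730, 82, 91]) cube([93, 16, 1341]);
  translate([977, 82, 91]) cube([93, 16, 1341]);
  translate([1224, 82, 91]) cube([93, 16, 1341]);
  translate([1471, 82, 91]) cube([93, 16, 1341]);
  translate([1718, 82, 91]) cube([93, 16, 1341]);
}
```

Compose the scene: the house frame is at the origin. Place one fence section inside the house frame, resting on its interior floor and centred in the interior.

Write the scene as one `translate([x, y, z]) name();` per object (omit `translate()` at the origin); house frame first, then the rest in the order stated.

house_frame();
translate([1935, 2491, 0]) fence_section();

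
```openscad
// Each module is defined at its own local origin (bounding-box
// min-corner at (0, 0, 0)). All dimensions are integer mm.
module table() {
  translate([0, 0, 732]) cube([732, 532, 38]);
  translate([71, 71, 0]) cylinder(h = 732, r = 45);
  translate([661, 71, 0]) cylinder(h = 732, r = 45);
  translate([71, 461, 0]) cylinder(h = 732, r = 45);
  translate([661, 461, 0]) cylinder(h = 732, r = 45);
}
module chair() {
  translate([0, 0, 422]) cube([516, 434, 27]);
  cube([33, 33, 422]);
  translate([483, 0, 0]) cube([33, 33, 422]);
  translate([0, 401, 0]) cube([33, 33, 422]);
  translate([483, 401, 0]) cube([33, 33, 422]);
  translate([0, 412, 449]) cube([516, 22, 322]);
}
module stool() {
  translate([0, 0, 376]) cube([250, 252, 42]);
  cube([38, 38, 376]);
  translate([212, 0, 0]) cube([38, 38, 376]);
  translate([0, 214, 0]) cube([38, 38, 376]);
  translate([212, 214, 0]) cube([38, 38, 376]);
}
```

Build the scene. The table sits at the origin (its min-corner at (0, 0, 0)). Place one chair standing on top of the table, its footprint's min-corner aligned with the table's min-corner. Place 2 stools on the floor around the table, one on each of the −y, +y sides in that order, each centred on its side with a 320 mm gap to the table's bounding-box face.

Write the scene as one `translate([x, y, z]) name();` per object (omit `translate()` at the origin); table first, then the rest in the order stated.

table();
translate([0, 0, 770]) chair();
translate([241, -572, 0]) stool();
translate([241, 852, 0]) stool();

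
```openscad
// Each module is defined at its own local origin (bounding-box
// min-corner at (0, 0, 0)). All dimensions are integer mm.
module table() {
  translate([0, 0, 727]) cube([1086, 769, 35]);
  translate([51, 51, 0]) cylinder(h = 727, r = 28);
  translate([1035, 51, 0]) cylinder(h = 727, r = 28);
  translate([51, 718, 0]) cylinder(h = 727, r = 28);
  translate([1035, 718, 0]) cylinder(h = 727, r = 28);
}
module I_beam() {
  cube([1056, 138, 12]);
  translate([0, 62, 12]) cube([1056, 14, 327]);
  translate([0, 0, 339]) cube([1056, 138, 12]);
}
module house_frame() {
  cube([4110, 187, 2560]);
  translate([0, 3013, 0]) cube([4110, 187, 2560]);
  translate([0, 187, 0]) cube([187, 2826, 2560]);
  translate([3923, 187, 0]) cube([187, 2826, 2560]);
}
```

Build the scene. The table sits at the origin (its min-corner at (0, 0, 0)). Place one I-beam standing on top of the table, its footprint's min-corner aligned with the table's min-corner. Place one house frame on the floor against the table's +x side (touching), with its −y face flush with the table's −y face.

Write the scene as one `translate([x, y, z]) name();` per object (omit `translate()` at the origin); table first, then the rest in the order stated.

table();
translate([0, 0, 762]) I_beam();
translate([1086, 0, 0]) house_frame();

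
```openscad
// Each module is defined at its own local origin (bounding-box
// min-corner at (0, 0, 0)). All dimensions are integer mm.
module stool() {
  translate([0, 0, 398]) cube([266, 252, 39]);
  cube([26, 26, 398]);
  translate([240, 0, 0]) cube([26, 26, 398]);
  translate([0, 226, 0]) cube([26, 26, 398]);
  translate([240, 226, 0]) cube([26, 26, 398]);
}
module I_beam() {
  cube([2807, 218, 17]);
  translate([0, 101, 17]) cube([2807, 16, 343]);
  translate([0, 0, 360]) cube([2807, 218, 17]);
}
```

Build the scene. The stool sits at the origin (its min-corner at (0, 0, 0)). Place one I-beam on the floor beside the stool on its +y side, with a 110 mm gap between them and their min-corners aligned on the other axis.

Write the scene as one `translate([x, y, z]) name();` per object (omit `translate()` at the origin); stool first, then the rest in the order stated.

stool();
translate([0, 362, 0]) I_beam();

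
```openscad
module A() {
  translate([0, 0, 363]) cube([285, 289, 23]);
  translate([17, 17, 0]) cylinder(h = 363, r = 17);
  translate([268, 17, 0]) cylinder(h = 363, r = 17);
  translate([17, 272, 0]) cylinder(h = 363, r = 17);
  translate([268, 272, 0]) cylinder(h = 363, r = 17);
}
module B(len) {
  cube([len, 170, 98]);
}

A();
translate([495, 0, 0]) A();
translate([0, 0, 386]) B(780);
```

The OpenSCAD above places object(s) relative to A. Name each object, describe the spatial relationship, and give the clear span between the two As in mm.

A is a stool. B is a beam. A beam spans the tops of two stools. The clear span between the two stools is 210 mm.

Second stool starts at x = 495; first ends at x = 285; clear span = 495 − 285 = 210 mm.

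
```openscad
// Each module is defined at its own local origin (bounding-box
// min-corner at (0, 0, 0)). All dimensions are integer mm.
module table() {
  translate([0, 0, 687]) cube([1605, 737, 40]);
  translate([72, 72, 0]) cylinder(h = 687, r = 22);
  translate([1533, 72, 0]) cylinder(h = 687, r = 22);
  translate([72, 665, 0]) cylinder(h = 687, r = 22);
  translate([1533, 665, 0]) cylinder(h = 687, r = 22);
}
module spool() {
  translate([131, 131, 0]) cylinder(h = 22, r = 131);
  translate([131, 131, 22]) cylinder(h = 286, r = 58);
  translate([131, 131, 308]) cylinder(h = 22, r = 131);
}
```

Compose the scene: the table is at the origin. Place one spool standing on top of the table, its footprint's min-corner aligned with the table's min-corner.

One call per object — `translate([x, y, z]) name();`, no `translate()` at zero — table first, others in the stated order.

table();
translate([0, 0, 727]) spool();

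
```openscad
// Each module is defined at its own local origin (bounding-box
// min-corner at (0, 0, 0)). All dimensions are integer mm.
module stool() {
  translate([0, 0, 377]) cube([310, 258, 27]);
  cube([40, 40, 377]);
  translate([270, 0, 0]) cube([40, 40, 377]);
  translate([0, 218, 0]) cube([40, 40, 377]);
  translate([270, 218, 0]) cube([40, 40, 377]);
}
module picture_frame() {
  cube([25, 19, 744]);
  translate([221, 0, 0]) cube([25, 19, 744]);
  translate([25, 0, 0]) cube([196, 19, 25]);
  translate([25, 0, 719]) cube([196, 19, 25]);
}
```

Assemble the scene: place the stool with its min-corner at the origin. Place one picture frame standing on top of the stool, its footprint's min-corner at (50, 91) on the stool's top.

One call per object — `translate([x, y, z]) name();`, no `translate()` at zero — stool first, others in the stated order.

stool();
translate([50, 91, 404]) picture_frame();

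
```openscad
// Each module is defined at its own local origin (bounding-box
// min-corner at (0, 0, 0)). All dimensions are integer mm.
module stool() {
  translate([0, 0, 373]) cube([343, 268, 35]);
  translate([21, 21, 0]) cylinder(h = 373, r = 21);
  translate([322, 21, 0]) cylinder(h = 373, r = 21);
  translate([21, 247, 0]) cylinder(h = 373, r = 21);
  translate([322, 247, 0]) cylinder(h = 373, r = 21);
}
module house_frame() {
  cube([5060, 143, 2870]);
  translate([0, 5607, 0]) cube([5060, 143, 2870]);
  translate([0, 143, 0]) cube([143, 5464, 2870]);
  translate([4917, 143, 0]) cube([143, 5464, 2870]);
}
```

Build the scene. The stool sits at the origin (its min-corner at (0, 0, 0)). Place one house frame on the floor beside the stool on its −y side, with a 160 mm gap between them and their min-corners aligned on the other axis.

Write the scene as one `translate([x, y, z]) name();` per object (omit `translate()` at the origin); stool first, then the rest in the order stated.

stool();
translate([0, -5910, 0]) house_frame();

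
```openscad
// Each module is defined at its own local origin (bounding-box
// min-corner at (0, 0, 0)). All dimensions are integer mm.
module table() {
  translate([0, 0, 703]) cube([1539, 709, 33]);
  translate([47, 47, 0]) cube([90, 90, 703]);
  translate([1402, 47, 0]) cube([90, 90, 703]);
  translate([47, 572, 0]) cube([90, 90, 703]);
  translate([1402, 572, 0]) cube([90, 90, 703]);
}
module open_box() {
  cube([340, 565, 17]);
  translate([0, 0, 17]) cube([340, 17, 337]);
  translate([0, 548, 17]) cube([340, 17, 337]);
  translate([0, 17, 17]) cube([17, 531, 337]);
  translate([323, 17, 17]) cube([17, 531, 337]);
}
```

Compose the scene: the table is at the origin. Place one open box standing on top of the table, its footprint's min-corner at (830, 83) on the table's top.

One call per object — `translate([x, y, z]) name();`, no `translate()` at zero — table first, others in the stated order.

table();
translate([830, 83, 736]) open_box();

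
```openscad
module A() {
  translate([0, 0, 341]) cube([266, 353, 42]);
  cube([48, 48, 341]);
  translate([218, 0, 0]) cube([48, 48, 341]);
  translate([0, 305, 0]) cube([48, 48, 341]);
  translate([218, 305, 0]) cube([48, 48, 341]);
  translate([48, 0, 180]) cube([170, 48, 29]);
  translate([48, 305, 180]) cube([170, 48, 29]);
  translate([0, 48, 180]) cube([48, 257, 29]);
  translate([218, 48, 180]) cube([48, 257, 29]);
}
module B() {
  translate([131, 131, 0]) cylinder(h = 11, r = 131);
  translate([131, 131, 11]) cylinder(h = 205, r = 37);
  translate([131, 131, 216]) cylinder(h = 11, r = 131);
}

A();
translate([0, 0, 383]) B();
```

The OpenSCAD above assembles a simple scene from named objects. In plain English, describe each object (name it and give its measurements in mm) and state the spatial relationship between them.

A is a four-legged stool. The seat is a 266×353×42 mm slab whose top surface is at z = 383 mm; four square legs, each 48×48 mm in cross-section, run from the floor (z = 0) to the underside of the seat, each flush with a corner of the seat. Four stretchers, 48 mm wide and 29 mm tall, connect adjacent legs with their undersides at z = 180 mm, each running between the inner faces of the legs it joins and aligned with the legs' outer faces on the other axis.

B is a spool: two coaxial disc flanges of radius 131 mm and thickness 11 mm, joined by a core cylinder of radius 37 mm and height 205 mm. The lower flange rests on z = 0 and the three cylinders share a vertical axis.

The spool is on top of the stool.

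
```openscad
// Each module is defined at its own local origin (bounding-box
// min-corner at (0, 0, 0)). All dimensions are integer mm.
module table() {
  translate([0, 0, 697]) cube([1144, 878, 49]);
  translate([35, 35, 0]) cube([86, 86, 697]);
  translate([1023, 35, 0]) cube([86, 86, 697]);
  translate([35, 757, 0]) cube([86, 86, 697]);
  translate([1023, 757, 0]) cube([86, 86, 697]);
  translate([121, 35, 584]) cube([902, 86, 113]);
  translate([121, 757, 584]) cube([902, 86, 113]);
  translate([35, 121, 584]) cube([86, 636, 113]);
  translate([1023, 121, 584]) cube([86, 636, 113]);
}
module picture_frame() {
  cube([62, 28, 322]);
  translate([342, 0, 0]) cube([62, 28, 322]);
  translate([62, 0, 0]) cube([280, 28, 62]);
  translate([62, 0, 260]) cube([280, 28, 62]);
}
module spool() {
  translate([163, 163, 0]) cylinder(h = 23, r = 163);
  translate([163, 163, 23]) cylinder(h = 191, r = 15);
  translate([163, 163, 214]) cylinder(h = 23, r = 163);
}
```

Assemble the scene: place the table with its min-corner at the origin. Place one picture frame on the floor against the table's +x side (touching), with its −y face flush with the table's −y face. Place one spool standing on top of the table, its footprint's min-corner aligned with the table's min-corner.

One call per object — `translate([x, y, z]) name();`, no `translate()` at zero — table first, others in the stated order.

table();
translate([1144, 0, 0]) picture_frame();
translate([0, 0, 746]) spool();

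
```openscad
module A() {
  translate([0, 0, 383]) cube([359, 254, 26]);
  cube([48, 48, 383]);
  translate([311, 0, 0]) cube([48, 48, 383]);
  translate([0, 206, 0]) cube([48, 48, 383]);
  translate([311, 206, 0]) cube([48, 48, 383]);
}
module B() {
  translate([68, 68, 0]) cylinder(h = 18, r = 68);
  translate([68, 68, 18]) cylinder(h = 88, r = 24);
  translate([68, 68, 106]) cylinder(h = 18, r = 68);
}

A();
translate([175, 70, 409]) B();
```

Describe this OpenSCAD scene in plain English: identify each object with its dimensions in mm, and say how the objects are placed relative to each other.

A is a four-legged stool. The seat is a 359×254×26 mm slab whose top surface is at z = 409 mm; four square legs, each 48×48 mm in cross-section, run from the floor (z = 0) to the underside of the seat, each flush with a corner of the seat.

B is a spool: two coaxial disc flanges of radius 68 mm and thickness 18 mm, joined by a core cylinder of radius 24 mm and height 88 mm. The lower flange rests on z = 0 and the three cylinders share a vertical axis.

The spool is on top of the stool.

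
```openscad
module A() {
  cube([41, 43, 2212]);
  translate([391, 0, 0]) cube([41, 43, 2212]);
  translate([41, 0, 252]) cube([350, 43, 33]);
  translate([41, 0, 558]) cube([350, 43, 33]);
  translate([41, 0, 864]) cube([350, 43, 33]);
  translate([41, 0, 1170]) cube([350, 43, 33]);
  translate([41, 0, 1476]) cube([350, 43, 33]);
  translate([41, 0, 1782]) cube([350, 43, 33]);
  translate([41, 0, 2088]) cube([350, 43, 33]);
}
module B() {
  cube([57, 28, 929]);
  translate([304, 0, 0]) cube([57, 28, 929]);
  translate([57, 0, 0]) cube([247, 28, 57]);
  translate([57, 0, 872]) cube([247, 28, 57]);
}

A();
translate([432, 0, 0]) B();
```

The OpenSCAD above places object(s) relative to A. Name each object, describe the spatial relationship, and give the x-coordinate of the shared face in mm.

The ladder's +x face and the picture frame's −x face are both at x = 432 mm.

A is a ladder. B is a picture frame. The picture frame is against the ladder's +x side, with their −y faces flush. The x-coordinate of the shared face is 432 mm.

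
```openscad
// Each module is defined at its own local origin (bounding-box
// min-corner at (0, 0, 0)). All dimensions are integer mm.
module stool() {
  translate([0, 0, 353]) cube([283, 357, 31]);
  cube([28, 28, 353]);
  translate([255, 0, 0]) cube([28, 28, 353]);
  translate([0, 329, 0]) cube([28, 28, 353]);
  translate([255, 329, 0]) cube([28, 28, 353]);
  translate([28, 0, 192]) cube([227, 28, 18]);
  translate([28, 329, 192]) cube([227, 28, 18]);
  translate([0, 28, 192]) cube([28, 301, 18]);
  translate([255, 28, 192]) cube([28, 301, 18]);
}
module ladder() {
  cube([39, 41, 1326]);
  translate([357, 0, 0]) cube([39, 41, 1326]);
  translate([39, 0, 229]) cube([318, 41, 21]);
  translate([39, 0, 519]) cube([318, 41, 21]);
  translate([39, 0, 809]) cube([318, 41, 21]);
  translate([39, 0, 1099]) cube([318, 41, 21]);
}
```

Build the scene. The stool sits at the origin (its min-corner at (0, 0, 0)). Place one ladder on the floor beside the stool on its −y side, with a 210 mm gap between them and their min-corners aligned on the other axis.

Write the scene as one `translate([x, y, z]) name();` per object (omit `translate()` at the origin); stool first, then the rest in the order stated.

stool();
translate([0, -251, 0]) ladder();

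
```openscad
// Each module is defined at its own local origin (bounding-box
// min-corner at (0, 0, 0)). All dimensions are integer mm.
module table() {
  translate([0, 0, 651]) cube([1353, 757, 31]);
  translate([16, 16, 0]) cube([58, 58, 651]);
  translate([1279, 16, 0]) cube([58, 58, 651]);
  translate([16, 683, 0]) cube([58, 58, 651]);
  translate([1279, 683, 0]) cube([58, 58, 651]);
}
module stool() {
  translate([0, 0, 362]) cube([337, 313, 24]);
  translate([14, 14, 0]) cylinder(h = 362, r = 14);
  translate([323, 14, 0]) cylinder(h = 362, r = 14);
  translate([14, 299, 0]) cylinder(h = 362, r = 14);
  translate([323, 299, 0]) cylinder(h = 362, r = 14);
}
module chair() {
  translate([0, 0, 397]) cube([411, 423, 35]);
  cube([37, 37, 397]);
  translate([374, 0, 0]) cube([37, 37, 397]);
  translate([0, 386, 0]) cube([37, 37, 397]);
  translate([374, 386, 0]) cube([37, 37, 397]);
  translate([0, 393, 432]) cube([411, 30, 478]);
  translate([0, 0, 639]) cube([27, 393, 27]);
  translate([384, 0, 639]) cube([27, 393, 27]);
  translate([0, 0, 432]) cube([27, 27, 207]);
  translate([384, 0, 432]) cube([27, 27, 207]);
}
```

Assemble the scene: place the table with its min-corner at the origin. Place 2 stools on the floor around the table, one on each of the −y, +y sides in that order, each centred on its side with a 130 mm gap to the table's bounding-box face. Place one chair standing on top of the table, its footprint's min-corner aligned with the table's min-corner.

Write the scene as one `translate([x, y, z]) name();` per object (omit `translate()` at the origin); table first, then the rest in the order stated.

table();
translate([508, -443, 0]) stool();
translate([508, 887, 0]) stool();
translate([0, 0, 682]) chair();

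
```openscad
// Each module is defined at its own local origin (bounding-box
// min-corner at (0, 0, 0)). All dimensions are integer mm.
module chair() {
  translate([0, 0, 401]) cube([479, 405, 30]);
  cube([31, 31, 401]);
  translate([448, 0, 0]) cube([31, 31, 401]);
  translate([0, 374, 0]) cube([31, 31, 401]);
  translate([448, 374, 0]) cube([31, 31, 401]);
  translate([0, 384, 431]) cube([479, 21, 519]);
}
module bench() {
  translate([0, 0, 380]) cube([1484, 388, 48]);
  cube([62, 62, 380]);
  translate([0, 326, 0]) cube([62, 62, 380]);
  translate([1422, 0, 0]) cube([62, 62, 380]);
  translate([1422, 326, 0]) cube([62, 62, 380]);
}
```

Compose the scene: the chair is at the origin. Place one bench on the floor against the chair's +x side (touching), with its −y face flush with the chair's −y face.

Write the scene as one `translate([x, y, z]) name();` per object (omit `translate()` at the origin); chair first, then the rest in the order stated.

chair();
translate([479, 0, 0]) bench();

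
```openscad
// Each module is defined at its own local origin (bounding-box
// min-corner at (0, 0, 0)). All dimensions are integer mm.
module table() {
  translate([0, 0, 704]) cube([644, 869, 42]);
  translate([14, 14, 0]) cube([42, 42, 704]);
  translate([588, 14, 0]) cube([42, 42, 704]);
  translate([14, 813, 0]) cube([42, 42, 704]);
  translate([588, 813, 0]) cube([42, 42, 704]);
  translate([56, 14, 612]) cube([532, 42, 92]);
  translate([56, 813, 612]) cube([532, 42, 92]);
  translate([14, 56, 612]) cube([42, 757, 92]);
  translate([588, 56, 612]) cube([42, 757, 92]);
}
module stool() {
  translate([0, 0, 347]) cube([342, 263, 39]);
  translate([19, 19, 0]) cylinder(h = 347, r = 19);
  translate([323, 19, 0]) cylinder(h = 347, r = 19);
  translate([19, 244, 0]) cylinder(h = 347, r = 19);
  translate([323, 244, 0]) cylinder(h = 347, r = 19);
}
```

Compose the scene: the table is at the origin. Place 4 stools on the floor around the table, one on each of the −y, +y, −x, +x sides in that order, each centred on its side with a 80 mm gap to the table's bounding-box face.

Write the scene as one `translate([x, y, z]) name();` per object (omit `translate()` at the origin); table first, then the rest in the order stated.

table();
translate([151, -343, 0]) stool();
translate([151, 949, 0]) stool();
translate([-422, 303, 0]) stool();
translate([724, 303, 0]) stool();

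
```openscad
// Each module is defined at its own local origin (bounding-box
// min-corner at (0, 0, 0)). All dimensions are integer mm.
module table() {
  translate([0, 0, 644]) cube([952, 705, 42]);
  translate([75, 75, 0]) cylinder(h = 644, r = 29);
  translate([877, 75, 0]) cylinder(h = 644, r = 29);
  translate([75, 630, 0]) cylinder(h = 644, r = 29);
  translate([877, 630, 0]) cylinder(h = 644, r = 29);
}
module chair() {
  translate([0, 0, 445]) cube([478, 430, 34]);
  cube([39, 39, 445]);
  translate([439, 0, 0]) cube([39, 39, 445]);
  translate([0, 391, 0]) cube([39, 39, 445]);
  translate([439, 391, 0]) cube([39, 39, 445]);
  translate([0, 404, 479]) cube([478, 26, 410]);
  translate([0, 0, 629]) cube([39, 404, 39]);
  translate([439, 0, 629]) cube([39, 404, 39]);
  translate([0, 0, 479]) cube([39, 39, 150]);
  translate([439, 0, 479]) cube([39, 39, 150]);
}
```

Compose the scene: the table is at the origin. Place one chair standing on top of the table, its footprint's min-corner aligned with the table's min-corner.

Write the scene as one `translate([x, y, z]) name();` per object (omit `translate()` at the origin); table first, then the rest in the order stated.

table();
translate([0, 0, 686]) chair();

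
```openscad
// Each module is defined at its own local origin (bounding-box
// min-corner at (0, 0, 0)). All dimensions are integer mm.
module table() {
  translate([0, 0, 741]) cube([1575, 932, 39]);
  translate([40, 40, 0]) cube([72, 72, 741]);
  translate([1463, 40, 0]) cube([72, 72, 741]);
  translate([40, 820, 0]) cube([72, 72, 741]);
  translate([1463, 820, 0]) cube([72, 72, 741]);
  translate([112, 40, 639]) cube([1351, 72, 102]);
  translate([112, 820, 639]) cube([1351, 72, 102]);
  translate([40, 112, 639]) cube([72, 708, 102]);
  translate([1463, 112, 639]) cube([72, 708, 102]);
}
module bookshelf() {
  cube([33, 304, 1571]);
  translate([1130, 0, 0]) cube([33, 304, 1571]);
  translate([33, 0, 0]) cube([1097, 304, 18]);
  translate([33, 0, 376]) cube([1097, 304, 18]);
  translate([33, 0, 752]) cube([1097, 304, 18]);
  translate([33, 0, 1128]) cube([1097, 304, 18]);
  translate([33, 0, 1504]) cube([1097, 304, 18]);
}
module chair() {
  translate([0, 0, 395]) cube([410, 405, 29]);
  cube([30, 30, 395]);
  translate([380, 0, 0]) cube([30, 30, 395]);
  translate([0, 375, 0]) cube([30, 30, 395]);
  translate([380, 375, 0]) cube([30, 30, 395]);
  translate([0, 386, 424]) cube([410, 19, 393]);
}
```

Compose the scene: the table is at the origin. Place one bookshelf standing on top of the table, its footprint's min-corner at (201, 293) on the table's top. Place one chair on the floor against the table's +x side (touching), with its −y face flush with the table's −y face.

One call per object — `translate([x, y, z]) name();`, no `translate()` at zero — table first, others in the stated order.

table();
translate([201, 293, 780]) bookshelf();
translate([1575, 0, 0]) chair();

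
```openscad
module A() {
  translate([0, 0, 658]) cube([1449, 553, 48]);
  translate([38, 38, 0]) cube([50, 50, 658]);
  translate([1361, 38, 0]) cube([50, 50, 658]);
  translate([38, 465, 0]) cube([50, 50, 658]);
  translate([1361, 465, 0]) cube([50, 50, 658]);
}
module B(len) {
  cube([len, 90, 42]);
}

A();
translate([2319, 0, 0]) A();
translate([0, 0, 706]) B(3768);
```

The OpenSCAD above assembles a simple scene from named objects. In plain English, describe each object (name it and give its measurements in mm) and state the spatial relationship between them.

A is a table: top 1449 mm (x) × 553 mm (y), 48 mm thick, upper face at z = 706 mm, on four 50×50 mm square legs, each inset 38 mm from the nearest pair of top edges, running from z = 0 to the bottom of the top.

B is a rectangular beam 3768 mm long (x), 90 mm deep (y), 42 mm thick (z).

The beam spans the tops of two tables placed 870 mm apart, resting at z = 706 mm.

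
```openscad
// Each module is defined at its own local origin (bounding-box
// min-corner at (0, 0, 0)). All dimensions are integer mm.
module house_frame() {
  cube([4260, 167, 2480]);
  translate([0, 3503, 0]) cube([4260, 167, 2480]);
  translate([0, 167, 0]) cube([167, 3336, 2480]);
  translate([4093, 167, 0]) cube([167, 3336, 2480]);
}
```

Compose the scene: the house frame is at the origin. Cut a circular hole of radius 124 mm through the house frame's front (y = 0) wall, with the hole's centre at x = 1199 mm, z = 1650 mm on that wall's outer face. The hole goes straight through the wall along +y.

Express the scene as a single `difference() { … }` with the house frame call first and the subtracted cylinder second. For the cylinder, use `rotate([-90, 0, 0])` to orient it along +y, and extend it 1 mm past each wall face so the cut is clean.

difference() {
  house_frame();
  translate([1199, -1, 1650]) rotate([-90, 0, 0]) cylinder(h = 169, r = 124);
}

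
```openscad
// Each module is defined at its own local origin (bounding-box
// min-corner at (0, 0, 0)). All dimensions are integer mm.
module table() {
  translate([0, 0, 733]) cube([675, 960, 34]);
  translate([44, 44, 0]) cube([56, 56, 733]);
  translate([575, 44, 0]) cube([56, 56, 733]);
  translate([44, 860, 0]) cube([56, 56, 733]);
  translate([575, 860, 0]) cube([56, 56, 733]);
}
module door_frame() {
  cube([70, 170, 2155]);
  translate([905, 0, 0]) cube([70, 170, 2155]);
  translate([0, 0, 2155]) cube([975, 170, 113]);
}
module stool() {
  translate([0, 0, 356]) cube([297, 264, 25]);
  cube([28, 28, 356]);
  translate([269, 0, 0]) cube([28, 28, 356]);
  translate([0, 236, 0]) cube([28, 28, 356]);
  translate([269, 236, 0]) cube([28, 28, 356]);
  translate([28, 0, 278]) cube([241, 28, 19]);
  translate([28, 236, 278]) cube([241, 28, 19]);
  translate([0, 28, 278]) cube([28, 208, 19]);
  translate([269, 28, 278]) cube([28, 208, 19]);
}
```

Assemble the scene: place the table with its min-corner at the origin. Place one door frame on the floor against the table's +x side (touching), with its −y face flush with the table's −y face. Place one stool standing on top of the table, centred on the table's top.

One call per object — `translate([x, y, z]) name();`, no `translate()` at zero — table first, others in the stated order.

table();
translate([675, 0, 0]) door_frame();
translate([189, 348, 767]) stool();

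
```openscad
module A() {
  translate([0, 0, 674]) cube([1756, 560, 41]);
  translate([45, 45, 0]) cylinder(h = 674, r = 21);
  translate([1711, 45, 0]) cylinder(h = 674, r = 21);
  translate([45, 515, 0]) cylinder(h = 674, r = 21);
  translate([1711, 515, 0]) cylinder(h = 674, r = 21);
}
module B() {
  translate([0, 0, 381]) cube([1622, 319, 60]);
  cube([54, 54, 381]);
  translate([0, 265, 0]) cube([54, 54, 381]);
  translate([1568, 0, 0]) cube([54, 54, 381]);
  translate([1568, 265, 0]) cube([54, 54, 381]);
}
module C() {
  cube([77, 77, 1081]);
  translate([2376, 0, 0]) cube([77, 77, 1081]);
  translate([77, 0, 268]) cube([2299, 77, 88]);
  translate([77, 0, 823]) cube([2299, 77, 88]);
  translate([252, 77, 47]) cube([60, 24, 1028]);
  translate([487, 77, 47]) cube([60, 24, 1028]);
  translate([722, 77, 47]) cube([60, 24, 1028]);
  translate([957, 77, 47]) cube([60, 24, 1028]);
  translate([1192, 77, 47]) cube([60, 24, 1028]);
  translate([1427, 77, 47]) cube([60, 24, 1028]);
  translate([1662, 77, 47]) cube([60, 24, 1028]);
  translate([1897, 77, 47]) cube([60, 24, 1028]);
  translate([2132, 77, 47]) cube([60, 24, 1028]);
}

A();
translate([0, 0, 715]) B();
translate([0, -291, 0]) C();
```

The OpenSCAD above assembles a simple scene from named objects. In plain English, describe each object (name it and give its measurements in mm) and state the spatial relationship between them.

A is a table: top 1756 mm (x) × 560 mm (y), 41 mm thick, upper face at z = 715 mm, on four round legs of 42 mm diameter, each leg's bounding box inset 24 mm from the nearest pair of top edges, running from z = 0 to the bottom of the top.

B is a long wooden bench with a 1622 mm (x) × 319 mm (y) seat, 60 mm thick, its top surface 441 mm above the floor. Four 54 mm square legs at the seat corners, flush with the edges, run from z = 0 to the seat underside.

C is a fence section. Two 77×77 mm posts, 1081 mm tall, stand on the floor with a clear span of 2299 mm between their inner faces. Two horizontal rails of 77×88 mm section span the gap between the posts with their undersides at z = 268 mm and z = 823 mm, flush with the posts' −y face. 9 pickets, each 60 mm wide, 24 mm thick and 1028 mm tall, are fixed to the +y face of the rails with their bottoms at z = 47 mm, evenly spaced across the span with equal gaps (rounded down to the nearest mm) at the −x end and between each pair — any rounding remainder accumulates at the +x end.

The bench is on top of the table. The fence section is on the floor beside the table on its −y side.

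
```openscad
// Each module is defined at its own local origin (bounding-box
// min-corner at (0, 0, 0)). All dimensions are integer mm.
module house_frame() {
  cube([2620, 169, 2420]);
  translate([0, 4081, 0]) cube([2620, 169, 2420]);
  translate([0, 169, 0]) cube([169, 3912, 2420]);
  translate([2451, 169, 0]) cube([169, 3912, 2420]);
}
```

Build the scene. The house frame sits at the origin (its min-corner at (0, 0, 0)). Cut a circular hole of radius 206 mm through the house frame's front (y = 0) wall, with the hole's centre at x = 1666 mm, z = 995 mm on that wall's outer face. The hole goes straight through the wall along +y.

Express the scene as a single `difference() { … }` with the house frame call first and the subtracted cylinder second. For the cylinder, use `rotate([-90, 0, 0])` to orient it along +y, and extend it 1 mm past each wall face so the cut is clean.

difference() {
  house_frame();
  translate([1666, -1, 995]) rotate([-90, 0, 0]) cylinder(h = 171, r = 206);
}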